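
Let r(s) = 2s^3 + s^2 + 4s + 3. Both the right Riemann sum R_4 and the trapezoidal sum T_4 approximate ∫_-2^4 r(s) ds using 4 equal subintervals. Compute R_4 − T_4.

135

R_4 = 336.75.
T_4 = 201.75.
R_4 − T_4 = 135.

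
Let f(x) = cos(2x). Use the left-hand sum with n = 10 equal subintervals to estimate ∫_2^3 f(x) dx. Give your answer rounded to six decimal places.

0.157207

Δx = (3 − 2)/10 = 0.1.
Left endpoints: 2, 2.1, 2.2, 2.3, 2.4, 2.5, 2.6, 2.7, 2.8, 2.9.
f(2) ≈ -0.653644, f(2.1) ≈ -0.490261, f(2.2) ≈ -0.307333, f(2.3) ≈ -0.112153, f(2.4) ≈ 0.087499, f(2.5) ≈ 0.283662, f(2.6) ≈ 0.468517, f(2.7) ≈ 0.634693, f(2.8) ≈ 0.775566, f(2.9) ≈ 0.885520.
Sum = Δx · [f(2) + f(2.1) + f(2.2) + ...].
Sum ≈ 0.157207.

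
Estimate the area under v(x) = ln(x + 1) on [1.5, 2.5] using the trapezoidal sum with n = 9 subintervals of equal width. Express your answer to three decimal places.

Δx = (2.5 − 1.5)/9 = 1/9.
v(1.5) ≈ 0.916, v(29/18) ≈ 0.960, v(31/18) ≈ 1.001, v(11/6) ≈ 1.041, v(35/18) ≈ 1.080, v(37/18) ≈ 1.117, v(13/6) ≈ 1.153, v(41/18) ≈ 1.187, v(43/18) ≈ 1.221, v(2.5) ≈ 1.253.
T_9 = (Δx/2)·[v(x_0) + 2v(x_1) + ... + 2v(x_{8}) + v(x_9)].
Sum ≈ 1.094.

1.094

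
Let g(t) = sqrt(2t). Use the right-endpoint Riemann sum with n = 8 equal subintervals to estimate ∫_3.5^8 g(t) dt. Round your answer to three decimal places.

Δt = (8 − 3.5)/8 = 0.5625.
Right endpoints: 4.0625, 4.625, 5.1875, 5.75, 6.3125, 6.875, 7.4375, 8.
g(4.0625) ≈ 2.850, g(4.625) ≈ 3.041, g(5.1875) ≈ 3.221, g(5.75) ≈ 3.391, g(6.3125) ≈ 3.553, g(6.875) ≈ 3.708, g(7.4375) ≈ 3.857, g(8) ≈ 4.000.
Sum = Δt · [g(4.0625) + g(4.625) + g(5.1875) + ...].
Sum ≈ 15.537.

15.537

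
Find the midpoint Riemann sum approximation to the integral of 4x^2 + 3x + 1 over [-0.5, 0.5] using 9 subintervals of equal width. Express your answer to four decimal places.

Δx = (0.5 − (-0.5))/9 = 1/9.
Midpoints: -4/9, -1/3, -2/9, -1/9, 0, 1/9, 2/9, 1/3, 4/9.
f(-4/9) = 37/81, f(-1/3) = 4/9, f(-2/9) = 43/81, f(-1/9) = 58/81, f(0) = 1, f(1/9) = 112/81, f(2/9) = 151/81, f(1/3) = 22/9, f(4/9) = 253/81.
Sum = Δx · [f(-4/9) + f(-1/3) + f(-2/9) + ...].
Sum ≈ 1.3292.

1.3292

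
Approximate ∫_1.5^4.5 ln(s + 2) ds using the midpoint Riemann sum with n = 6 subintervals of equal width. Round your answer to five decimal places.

4.78341

Δs = (4.5 − 1.5)/6 = 0.5.
Midpoints: 1.75, 2.25, 2.75, 3.25, 3.75, 4.25.
f(1.75) ≈ 1.32176, f(2.25) ≈ 1.44692, f(2.75) ≈ 1.55814, f(3.25) ≈ 1.65823, f(3.75) ≈ 1.74920, f(4.25) ≈ 1.83258.
Sum = Δs · [f(1.75) + f(2.25) + f(2.75) + ...].
Sum ≈ 4.78341.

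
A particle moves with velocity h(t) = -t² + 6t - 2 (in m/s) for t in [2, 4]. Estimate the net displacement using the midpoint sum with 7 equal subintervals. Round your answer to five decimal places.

Δt = (4 − 2)/7 = 2/7.
Midpoints: 15/7, 17/7, 19/7, 3, 23/7, 25/7, 27/7.
h(15/7) = 307/49, h(17/7) = 327/49, h(19/7) = 339/49, h(3) = 7, h(23/7) = 339/49, h(25/7) = 327/49, h(27/7) = 307/49.
Sum = Δt · [h(15/7) + h(17/7) + h(19/7) + ...].
Sum ≈ 13.34694.

13.34694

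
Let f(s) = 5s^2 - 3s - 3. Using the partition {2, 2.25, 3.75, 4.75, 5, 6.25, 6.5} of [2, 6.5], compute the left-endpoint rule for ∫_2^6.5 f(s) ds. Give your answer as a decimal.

Subinterval widths: 0.25, 1.5, 1, 0.25, 1.25, 0.25.
Left endpoints: 2, 2.25, 3.75, 4.75, 5, 6.25.
f(2) = 11, f(2.25) = 15.5625, f(3.75) = 56.0625, f(4.75) = 95.5625, f(5) = 107, f(6.25) = 173.5625.
Sum = Σ Δs_i · f(s_i).
Sum = 283.1875.

283.1875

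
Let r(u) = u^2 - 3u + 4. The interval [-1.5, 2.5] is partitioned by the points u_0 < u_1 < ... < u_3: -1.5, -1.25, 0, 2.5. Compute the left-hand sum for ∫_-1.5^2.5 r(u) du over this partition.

24.328125

Subinterval widths: 0.25, 1.25, 2.5.
Left endpoints: -1.5, -1.25, 0.
r(-1.5) = 10.75, r(-1.25) = 9.3125, r(0) = 4.
Sum = Σ Δu_i · r(u_i).
Sum = 24.328125.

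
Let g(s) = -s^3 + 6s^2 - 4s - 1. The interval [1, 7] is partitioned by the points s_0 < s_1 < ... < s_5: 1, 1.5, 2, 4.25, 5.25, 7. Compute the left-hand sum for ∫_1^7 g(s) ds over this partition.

28.59765625

Subinterval widths: 0.5, 0.5, 2.25, 1, 1.75.
Left endpoints: 1, 1.5, 2, 4.25, 5.25.
g(1) = 0, g(1.5) = 3.125, g(2) = 7, g(4.25) = 13.609375, g(5.25) = -1.328125.
Sum = Σ Δs_i · g(s_i).
Sum = 28.59765625.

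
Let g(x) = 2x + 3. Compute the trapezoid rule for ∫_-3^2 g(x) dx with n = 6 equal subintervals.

10

Δx = (2 − (-3))/6 = 5/6.
g(-3) = -3, g(-13/6) = -4/3, g(-4/3) = 1/3, g(-0.5) = 2, g(1/3) = 11/3, g(7/6) = 16/3, g(2) = 7.
T_6 = (Δx/2)·[g(x_0) + 2g(x_1) + ... + 2g(x_{5}) + g(x_6)].
Sum = 10.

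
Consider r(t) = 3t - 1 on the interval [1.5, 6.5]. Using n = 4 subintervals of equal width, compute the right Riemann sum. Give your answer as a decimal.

Δt = (6.5 − 1.5)/4 = 1.25.
Right endpoints: 2.75, 4, 5.25, 6.5.
r(2.75) = 7.25, r(4) = 11, r(5.25) = 14.75, r(6.5) = 18.5.
Sum = Δt · [r(2.75) + r(4) + r(5.25) + r(6.5)].
Sum = 64.375.

64.375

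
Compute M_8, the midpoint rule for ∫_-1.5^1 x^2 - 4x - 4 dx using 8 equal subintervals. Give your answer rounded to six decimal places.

-6.062012

Δx = (1 − (-1.5))/8 = 0.3125.
Midpoints: -1.34375, -1.03125, -0.71875, -0.40625, -0.09375, 0.21875, 0.53125, 0.84375.
f(-1.34375) = 3257/1024, f(-1.03125) = 1217/1024, f(-0.71875) = -623/1024, f(-0.40625) = -2263/1024, f(-0.09375) = -3703/1024, f(0.21875) = -4943/1024, f(0.53125) = -5983/1024, f(0.84375) = -6823/1024.
Sum = Δx · [f(-1.34375) + f(-1.03125) + f(-0.71875) + ...].
Sum ≈ -6.062012.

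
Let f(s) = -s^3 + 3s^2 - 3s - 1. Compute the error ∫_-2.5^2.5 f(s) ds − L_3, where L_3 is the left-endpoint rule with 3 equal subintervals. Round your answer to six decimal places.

Exact integral: ∫_-2.5^2.5 f(s) ds = 26.25.
L_3 ≈ 71.73611111.
Error ≈ 26.25 − 71.73611111 ≈ -45.486111.

-45.486111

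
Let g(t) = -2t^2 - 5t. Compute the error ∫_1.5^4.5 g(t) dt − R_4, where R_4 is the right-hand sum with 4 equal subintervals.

Exact integral: ∫_1.5^4.5 g(t) dt = -103.5.
R_4 = -123.1875.
Error = -103.5 − (-123.1875) = 19.6875.

19.6875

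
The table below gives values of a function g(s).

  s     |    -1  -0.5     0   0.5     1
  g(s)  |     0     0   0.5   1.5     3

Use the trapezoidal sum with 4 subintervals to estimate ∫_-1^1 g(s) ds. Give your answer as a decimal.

1.75

Δs = 0.5.
T_4 = (0.5/2)·[0 + 2·0 + 2·0.5 + 2·1.5 + 3] = 1.75.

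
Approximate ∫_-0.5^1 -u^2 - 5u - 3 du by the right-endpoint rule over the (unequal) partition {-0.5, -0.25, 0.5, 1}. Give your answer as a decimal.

-9.265625

Subinterval widths: 0.25, 0.75, 0.5.
Right endpoints: -0.25, 0.5, 1.
f(-0.25) = -1.8125, f(0.5) = -5.75, f(1) = -9.
Sum = Σ Δu_i · f(u_i).
Sum = -9.265625.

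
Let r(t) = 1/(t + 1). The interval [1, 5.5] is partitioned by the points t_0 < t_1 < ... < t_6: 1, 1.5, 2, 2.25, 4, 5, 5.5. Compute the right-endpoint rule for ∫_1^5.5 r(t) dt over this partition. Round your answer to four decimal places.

Subinterval widths: 0.5, 0.5, 0.25, 1.75, 1, 0.5.
Right endpoints: 1.5, 2, 2.25, 4, 5, 5.5.
r(1.5) = 0.4, r(2) = 1/3, r(2.25) = 4/13, r(4) = 0.2, r(5) = 1/6, r(5.5) = 2/13.
Sum = Σ Δt_i · r(t_i).
Sum ≈ 1.0372.

1.0372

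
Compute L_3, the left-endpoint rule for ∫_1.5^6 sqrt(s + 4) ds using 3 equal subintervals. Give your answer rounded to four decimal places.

11.8597

Δs = (6 − 1.5)/3 = 1.5.
Left endpoints: 1.5, 3, 4.5.
f(1.5) ≈ 2.3452, f(3) ≈ 2.6458, f(4.5) ≈ 2.9155.
Sum = Δs · [f(1.5) + f(3) + f(4.5)].
Sum ≈ 11.8597.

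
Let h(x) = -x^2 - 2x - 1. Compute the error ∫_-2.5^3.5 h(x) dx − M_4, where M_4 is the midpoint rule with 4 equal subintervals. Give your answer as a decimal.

-1.125

Exact integral: ∫_-2.5^3.5 h(x) dx = -31.5.
M_4 = -30.375.
Error = -31.5 − (-30.375) = -1.125.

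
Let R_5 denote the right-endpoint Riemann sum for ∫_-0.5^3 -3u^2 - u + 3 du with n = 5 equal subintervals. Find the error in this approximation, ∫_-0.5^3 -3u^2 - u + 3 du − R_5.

Exact integral: ∫_-0.5^3 f(u) du = -21.
R_5 = -32.27.
Error = -21 − (-32.27) = 11.27.

11.27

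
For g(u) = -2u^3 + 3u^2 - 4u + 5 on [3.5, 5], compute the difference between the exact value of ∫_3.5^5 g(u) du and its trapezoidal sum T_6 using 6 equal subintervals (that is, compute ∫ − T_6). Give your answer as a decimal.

0.3515625

Exact integral: ∫_3.5^5 g(u) du = -173.34375.
T_6 = -173.6953125.
Error = -173.34375 − (-173.6953125) = 0.3515625.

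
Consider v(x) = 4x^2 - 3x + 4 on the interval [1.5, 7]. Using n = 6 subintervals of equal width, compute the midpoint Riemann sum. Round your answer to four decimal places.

403.1678

Δx = (7 − 1.5)/6 = 11/12.
Midpoints: 47/24, 2.875, 91/24, 113/24, 5.625, 157/24.
v(47/24) = 1939/144, v(2.875) = 28.4375, v(91/24) = 7219/144, v(113/24) = 11311/144, v(5.625) = 113.6875, v(157/24) = 22399/144.
Sum = Δx · [v(47/24) + v(2.875) + v(91/24) + ...].
Sum ≈ 403.1678.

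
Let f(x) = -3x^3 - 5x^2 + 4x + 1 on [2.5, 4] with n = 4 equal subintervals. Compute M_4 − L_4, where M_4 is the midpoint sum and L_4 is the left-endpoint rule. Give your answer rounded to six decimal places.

M_4 ≈ -221.72607422.
L_4 ≈ -188.30566406.
M_4 − L_4 ≈ -33.420410.

-33.420410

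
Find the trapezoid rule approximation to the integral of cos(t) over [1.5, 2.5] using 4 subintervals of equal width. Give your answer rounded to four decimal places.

-0.3969

Δt = (2.5 − 1.5)/4 = 0.25.
f(1.5) ≈ 0.0707, f(1.75) ≈ -0.1782, f(2) ≈ -0.4161, f(2.25) ≈ -0.6282, f(2.5) ≈ -0.8011.
T_4 = (Δt/2)·[f(t_0) + 2f(t_1) + 2f(t_2) + 2f(t_3) + f(t_4)].
Sum ≈ -0.3969.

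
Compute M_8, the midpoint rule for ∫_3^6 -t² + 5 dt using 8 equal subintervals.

-47.96484375

Δt = (6 − 3)/8 = 0.375.
Midpoints: 3.1875, 3.5625, 3.9375, 4.3125, 4.6875, 5.0625, 5.4375, 5.8125.
f(3.1875) = -5.16015625, f(3.5625) = -7.69140625, f(3.9375) = -10.50390625, f(4.3125) = -13.59765625, f(4.6875) = -16.97265625, f(5.0625) = -20.62890625, f(5.4375) = -24.56640625, f(5.8125) = -28.78515625.
Sum = Δt · [f(3.1875) + f(3.5625) + f(3.9375) + ...].
Sum = -47.96484375.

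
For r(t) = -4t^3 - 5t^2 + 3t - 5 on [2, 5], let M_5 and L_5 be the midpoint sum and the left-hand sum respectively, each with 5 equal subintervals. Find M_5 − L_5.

-156.51

M_5 = -783.27.
L_5 = -626.76.
M_5 − L_5 = -156.51.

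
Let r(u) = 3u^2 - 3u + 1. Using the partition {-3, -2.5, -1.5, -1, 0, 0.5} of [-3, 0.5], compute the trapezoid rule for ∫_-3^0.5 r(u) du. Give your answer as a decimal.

44.9375

Subinterval widths: 0.5, 1, 0.5, 1, 0.5.
r(-3) = 37, r(-2.5) = 27.25, r(-1.5) = 12.25, r(-1) = 7, r(0) = 1, r(0.5) = 0.25.
On each subinterval the trapezoid contributes (Δu_i/2)·[r(u_{i-1}) + r(u_i)].
Sum = 44.9375.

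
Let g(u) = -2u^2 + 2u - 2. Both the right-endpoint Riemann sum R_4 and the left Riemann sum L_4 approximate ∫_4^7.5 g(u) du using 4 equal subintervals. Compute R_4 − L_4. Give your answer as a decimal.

R_4 = -238.3828125.
L_4 = -174.0703125.
R_4 − L_4 = -64.3125.

-64.3125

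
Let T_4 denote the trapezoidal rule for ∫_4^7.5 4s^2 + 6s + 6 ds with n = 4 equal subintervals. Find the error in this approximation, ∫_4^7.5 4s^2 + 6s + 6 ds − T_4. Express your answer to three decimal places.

Exact integral: ∫_4^7.5 f(s) ds ≈ 618.91667.
T_4 = 620.703125.
Error ≈ 618.91667 − 620.703125 ≈ -1.786.

-1.786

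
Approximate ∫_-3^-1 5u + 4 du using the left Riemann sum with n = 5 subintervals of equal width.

Δu = (-1 − (-3))/5 = 0.4.
Left endpoints: -3, -2.6, -2.2, -1.8, -1.4.
f(-3) = -11, f(-2.6) = -9, f(-2.2) = -7, f(-1.8) = -5, f(-1.4) = -3.
Sum = Δu · [f(-3) + f(-2.6) + f(-2.2) + f(-1.8) + f(-1.4)].
Sum = -14.

-14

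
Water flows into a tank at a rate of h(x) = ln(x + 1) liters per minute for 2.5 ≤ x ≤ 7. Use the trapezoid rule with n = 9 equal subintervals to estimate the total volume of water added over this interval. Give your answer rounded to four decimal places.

7.7475

Δx = (7 − 2.5)/9 = 0.5.
h(2.5) ≈ 1.2528, h(3) ≈ 1.3863, h(3.5) ≈ 1.5041, h(4) ≈ 1.6094, h(4.5) ≈ 1.7047, h(5) ≈ 1.7918, h(5.5) ≈ 1.8718, h(6) ≈ 1.9459, h(6.5) ≈ 2.0149, h(7) ≈ 2.0794.
T_9 = (Δx/2)·[h(x_0) + 2h(x_1) + ... + 2h(x_{8}) + h(x_9)].
Sum ≈ 7.7475.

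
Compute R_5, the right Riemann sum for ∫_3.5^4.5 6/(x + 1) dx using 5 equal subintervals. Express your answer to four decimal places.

Δx = (4.5 − 3.5)/5 = 0.2.
Right endpoints: 3.7, 3.9, 4.1, 4.3, 4.5.
f(3.7) = 60/47, f(3.9) = 60/49, f(4.1) = 20/17, f(4.3) = 60/53, f(4.5) = 12/11.
Sum = Δx · [f(3.7) + f(3.9) + f(4.1) + f(4.3) + f(4.5)].
Sum ≈ 1.1801.

1.1801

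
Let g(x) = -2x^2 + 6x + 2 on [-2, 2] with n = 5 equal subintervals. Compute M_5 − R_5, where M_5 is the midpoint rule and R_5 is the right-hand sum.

-8.32

M_5 = -2.24.
R_5 = 6.08.
M_5 − R_5 = -8.32.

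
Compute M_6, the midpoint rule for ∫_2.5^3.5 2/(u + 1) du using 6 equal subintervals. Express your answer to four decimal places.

Δu = (3.5 − 2.5)/6 = 1/6.
Midpoints: 31/12, 2.75, 35/12, 37/12, 3.25, 41/12.
f(31/12) = 24/43, f(2.75) = 8/15, f(35/12) = 24/47, f(37/12) = 24/49, f(3.25) = 8/17, f(41/12) = 24/53.
Sum = Δu · [f(31/12) + f(2.75) + f(35/12) + ...].
Sum ≈ 0.5026.

0.5026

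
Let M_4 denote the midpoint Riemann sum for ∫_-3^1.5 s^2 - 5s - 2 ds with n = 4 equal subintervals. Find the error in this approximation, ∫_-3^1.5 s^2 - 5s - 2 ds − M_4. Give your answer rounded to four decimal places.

0.4746

Exact integral: ∫_-3^1.5 f(s) ds = 18.
M_4 ≈ 17.525391.
Error ≈ 18 − 17.525391 ≈ 0.4746.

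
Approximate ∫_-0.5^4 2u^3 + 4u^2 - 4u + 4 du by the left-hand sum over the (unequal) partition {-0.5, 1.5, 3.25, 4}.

Subinterval widths: 2, 1.75, 0.75.
Left endpoints: -0.5, 1.5, 3.25.
f(-0.5) = 6.75, f(1.5) = 13.75, f(3.25) = 101.90625.
Sum = Σ Δu_i · f(u_i).
Sum = 113.9921875.

113.9921875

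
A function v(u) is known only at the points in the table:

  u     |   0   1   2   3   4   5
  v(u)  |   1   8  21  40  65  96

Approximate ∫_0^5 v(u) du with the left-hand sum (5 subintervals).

Δu = 1.
Sum = 1·[1 + 8 + 21 + 40 + 65] = 135.

135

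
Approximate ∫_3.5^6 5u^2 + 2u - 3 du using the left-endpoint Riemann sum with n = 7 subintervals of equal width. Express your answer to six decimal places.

282.959184

Δu = (6 − 3.5)/7 = 5/14.
Left endpoints: 3.5, 27/7, 59/14, 32/7, 69/14, 37/7, 79/14.
f(3.5) = 65.25, f(27/7) = 3876/49, f(59/14) = 18469/196, f(32/7) = 5421/49, f(69/14) = 25149/196, f(37/7) = 7216/49, f(79/14) = 32829/196.
Sum = Δu · [f(3.5) + f(27/7) + f(59/14) + ...].
Sum ≈ 282.959184.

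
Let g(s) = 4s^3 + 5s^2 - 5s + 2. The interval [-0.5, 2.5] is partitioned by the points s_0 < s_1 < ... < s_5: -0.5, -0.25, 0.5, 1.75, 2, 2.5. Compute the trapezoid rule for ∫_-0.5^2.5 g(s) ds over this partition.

63.46875

Subinterval widths: 0.25, 0.75, 1.25, 0.25, 0.5.
g(-0.5) = 5.25, g(-0.25) = 3.5, g(0.5) = 1.25, g(1.75) = 30, g(2) = 44, g(2.5) = 83.25.
On each subinterval the trapezoid contributes (Δs_i/2)·[g(s_{i-1}) + g(s_i)].
Sum = 63.46875.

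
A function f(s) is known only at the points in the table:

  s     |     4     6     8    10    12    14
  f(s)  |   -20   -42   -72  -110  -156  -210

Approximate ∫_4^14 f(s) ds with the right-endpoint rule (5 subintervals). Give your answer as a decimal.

Δs = 2.
Sum = 2·[(-42) + (-72) + (-110) + (-156) + (-210)] = -1180.

-1180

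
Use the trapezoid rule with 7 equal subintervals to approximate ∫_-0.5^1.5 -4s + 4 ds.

Δs = (1.5 − (-0.5))/7 = 2/7.
f(-0.5) = 6, f(-3/14) = 34/7, f(1/14) = 26/7, f(5/14) = 18/7, f(9/14) = 10/7, f(13/14) = 2/7, f(17/14) = -6/7, f(1.5) = -2.
T_7 = (Δs/2)·[f(s_0) + 2f(s_1) + ... + 2f(s_{6}) + f(s_7)].
Sum = 4.

4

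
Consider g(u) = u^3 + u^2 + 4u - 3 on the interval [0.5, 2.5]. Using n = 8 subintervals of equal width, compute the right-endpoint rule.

24.71875

Δu = (2.5 − 0.5)/8 = 0.25.
Right endpoints: 0.75, 1, 1.25, 1.5, 1.75, 2, 2.25, 2.5.
g(0.75) = 0.984375, g(1) = 3, g(1.25) = 5.515625, g(1.5) = 8.625, g(1.75) = 12.421875, g(2) = 17, g(2.25) = 22.453125, g(2.5) = 28.875.
Sum = Δu · [g(0.75) + g(1) + g(1.25) + ...].
Sum = 24.71875.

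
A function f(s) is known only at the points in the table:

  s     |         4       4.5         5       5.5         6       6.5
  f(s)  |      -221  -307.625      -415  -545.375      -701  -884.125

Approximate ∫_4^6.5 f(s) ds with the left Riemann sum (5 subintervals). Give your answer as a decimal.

-1095

Δs = 0.5.
Sum = 0.5·[(-221) + (-307.625) + (-415) + (-545.375) + (-701)] = -1095.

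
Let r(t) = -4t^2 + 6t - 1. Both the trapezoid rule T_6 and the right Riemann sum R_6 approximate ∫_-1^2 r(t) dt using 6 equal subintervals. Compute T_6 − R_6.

T_6 = -6.5.
R_6 = -5.
T_6 − R_6 = -1.5.

-1.5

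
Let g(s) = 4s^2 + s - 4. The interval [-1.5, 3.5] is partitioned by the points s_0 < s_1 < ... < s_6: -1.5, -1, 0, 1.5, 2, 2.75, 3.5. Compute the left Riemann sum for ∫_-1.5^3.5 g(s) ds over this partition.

Subinterval widths: 0.5, 1, 1.5, 0.5, 0.75, 0.75.
Left endpoints: -1.5, -1, 0, 1.5, 2, 2.75.
g(-1.5) = 3.5, g(-1) = -1, g(0) = -4, g(1.5) = 6.5, g(2) = 14, g(2.75) = 29.
Sum = Σ Δs_i · g(s_i).
Sum = 30.25.

30.25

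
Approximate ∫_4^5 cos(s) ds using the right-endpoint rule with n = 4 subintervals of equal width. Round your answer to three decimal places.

-0.084

Δs = (5 − 4)/4 = 0.25.
Right endpoints: 4.25, 4.5, 4.75, 5.
f(4.25) ≈ -0.446, f(4.5) ≈ -0.211, f(4.75) ≈ 0.038, f(5) ≈ 0.284.
Sum = Δs · [f(4.25) + f(4.5) + f(4.75) + f(5)].
Sum ≈ -0.084.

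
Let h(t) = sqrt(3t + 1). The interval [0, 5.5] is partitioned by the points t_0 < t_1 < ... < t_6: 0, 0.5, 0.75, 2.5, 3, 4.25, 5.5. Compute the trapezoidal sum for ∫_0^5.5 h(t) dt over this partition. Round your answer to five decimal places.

Subinterval widths: 0.5, 0.25, 1.75, 0.5, 1.25, 1.25.
h(0) ≈ 1.00000, h(0.5) ≈ 1.58114, h(0.75) ≈ 1.80278, h(2.5) ≈ 2.91548, h(3) ≈ 3.16228, h(4.25) ≈ 3.70810, h(5.5) ≈ 4.18330.
On each subinterval the trapezoid contributes (Δt_i/2)·[h(t_{i-1}) + h(t_i)].
Sum ≈ 15.94229.

15.94229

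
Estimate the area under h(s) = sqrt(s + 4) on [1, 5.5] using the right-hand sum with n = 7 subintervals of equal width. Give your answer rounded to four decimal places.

Δs = (5.5 − 1)/7 = 9/14.
Right endpoints: 23/14, 16/7, 41/14, 25/7, 59/14, 34/7, 5.5.
h(23/14) ≈ 2.3755, h(16/7) ≈ 2.5071, h(41/14) ≈ 2.6322, h(25/7) ≈ 2.7516, h(59/14) ≈ 2.8661, h(34/7) ≈ 2.9761, h(5.5) ≈ 3.0822.
Sum = Δs · [h(23/14) + h(16/7) + h(41/14) + ...].
Sum ≈ 12.3369.

12.3369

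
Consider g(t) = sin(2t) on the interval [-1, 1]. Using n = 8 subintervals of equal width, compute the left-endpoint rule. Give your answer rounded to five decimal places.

-0.22732

Δt = (1 − (-1))/8 = 0.25.
Left endpoints: -1, -0.75, -0.5, -0.25, 0, 0.25, 0.5, 0.75.
g(-1) ≈ -0.90930, g(-0.75) ≈ -0.99749, g(-0.5) ≈ -0.84147, g(-0.25) ≈ -0.47943, g(0) ≈ 0.00000, g(0.25) ≈ 0.47943, g(0.5) ≈ 0.84147, g(0.75) ≈ 0.99749.
Sum = Δt · [g(-1) + g(-0.75) + g(-0.5) + ...].
Sum ≈ -0.22732.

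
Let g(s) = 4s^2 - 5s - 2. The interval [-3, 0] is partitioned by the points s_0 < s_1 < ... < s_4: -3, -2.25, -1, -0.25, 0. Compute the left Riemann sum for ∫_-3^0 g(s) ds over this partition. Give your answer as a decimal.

78.75

Subinterval widths: 0.75, 1.25, 0.75, 0.25.
Left endpoints: -3, -2.25, -1, -0.25.
g(-3) = 49, g(-2.25) = 29.5, g(-1) = 7, g(-0.25) = -0.5.
Sum = Σ Δs_i · g(s_i).
Sum = 78.75.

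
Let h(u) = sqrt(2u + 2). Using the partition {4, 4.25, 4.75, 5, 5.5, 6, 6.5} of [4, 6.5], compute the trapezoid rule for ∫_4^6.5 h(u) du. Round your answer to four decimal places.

Subinterval widths: 0.25, 0.5, 0.25, 0.5, 0.5, 0.5.
h(4) ≈ 3.1623, h(4.25) ≈ 3.2404, h(4.75) ≈ 3.3912, h(5) ≈ 3.4641, h(5.5) ≈ 3.6056, h(6) ≈ 3.7417, h(6.5) ≈ 3.8730.
On each subinterval the trapezoid contributes (Δu_i/2)·[h(u_{i-1}) + h(u_i)].
Sum ≈ 8.8230.

8.8230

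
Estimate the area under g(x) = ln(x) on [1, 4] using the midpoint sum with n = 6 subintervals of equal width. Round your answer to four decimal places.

Δx = (4 − 1)/6 = 0.5.
Midpoints: 1.25, 1.75, 2.25, 2.75, 3.25, 3.75.
g(1.25) ≈ 0.2231, g(1.75) ≈ 0.5596, g(2.25) ≈ 0.8109, g(2.75) ≈ 1.0116, g(3.25) ≈ 1.1787, g(3.75) ≈ 1.3218.
Sum = Δx · [g(1.25) + g(1.75) + g(2.25) + ...].
Sum ≈ 2.5529.

2.5529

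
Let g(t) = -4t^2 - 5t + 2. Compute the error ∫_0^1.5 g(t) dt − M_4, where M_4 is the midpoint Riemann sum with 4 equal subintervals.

Exact integral: ∫_0^1.5 g(t) dt = -7.125.
M_4 = -7.0546875.
Error = -7.125 − (-7.0546875) = -0.0703125.

-0.0703125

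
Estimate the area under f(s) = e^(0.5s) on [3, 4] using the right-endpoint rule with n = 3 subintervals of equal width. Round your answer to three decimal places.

6.313

Δs = (4 − 3)/3 = 1/3.
Right endpoints: 10/3, 11/3, 4.
f(10/3) ≈ 5.294, f(11/3) ≈ 6.255, f(4) ≈ 7.389.
Sum = Δs · [f(10/3) + f(11/3) + f(4)].
Sum ≈ 6.313.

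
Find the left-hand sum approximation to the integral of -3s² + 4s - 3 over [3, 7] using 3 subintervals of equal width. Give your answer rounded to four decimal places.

Δs = (7 − 3)/3 = 4/3.
Left endpoints: 3, 13/3, 17/3.
f(3) = -18, f(13/3) = -42, f(17/3) = -230/3.
Sum = Δs · [f(3) + f(13/3) + f(17/3)].
Sum ≈ -182.2222.

-182.2222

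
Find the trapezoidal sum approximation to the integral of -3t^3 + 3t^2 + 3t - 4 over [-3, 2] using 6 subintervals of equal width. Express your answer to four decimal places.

60.5903

Δt = (2 − (-3))/6 = 5/6.
f(-3) = 95, f(-13/6) = 2455/72, f(-4/3) = 40/9, f(-0.5) = -4.375, f(1/3) = -25/9, f(7/6) = -85/72, f(2) = -10.
T_6 = (Δt/2)·[f(t_0) + 2f(t_1) + ... + 2f(t_{5}) + f(t_6)].
Sum ≈ 60.5903.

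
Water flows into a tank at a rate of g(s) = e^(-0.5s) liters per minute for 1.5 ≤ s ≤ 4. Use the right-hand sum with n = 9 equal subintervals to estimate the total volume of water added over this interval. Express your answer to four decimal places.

Δs = (4 − 1.5)/9 = 5/18.
Right endpoints: 16/9, 37/18, 7/3, 47/18, 26/9, 19/6, 31/9, 67/18, 4.
g(16/9) ≈ 0.4111, g(37/18) ≈ 0.3578, g(7/3) ≈ 0.3114, g(47/18) ≈ 0.2710, g(26/9) ≈ 0.2359, g(19/6) ≈ 0.2053, g(31/9) ≈ 0.1787, g(67/18) ≈ 0.1555, g(4) ≈ 0.1353.
Sum = Δs · [g(16/9) + g(37/18) + g(7/3) + ...].
Sum ≈ 0.6283.

0.6283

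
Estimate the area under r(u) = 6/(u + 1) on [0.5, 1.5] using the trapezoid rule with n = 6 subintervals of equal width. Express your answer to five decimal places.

Δu = (1.5 − 0.5)/6 = 1/6.
r(0.5) = 4, r(2/3) = 3.6, r(5/6) = 36/11, r(1) = 3, r(7/6) = 36/13, r(4/3) = 18/7, r(1.5) = 2.4.
T_6 = (Δu/2)·[r(u_0) + 2r(u_1) + ... + 2r(u_{5}) + r(u_6)].
Sum ≈ 3.06890.

3.06890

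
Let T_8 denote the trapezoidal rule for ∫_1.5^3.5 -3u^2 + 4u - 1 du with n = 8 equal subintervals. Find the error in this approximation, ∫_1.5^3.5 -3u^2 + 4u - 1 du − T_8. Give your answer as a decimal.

0.0625

Exact integral: ∫_1.5^3.5 f(u) du = -21.5.
T_8 = -21.5625.
Error = -21.5 − (-21.5625) = 0.0625.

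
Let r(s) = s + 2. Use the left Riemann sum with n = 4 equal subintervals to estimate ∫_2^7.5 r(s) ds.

33.34375

Δs = (7.5 − 2)/4 = 1.375.
Left endpoints: 2, 3.375, 4.75, 6.125.
r(2) = 4, r(3.375) = 5.375, r(4.75) = 6.75, r(6.125) = 8.125.
Sum = Δs · [r(2) + r(3.375) + r(4.75) + r(6.125)].
Sum = 33.34375.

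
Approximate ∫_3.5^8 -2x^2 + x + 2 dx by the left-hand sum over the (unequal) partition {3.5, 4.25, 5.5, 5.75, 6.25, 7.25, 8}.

Subinterval widths: 0.75, 1.25, 0.25, 0.5, 1, 0.75.
Left endpoints: 3.5, 4.25, 5.5, 5.75, 6.25, 7.25.
f(3.5) = -19, f(4.25) = -29.875, f(5.5) = -53, f(5.75) = -58.375, f(6.25) = -69.875, f(7.25) = -95.875.
Sum = Σ Δx_i · f(x_i).
Sum = -235.8125.

-235.8125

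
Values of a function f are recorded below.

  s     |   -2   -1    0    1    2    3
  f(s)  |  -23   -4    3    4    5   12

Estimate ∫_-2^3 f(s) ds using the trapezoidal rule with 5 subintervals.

Δs = 1.
T_5 = (1/2)·[(-23) + 2·(-4) + 2·3 + 2·4 + 2·5 + 12] = 2.5.

2.5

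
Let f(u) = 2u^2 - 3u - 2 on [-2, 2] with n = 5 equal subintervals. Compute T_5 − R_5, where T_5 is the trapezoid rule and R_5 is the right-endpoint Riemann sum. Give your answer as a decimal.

T_5 = 3.52.
R_5 = -1.28.
T_5 − R_5 = 4.8.

4.8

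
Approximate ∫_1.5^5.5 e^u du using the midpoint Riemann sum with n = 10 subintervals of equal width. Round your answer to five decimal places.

Δu = (5.5 − 1.5)/10 = 0.4.
Midpoints: 1.7, 2.1, 2.5, 2.9, 3.3, 3.7, 4.1, 4.5, 4.9, 5.3.
f(1.7) ≈ 5.47395, f(2.1) ≈ 8.16617, f(2.5) ≈ 12.18249, f(2.9) ≈ 18.17415, f(3.3) ≈ 27.11264, f(3.7) ≈ 40.44730, f(4.1) ≈ 60.34029, f(4.5) ≈ 90.01713, f(4.9) ≈ 134.28978, f(5.3) ≈ 200.33681.
Sum = Δu · [f(1.7) + f(2.1) + f(2.5) + ...].
Sum ≈ 238.61628.

238.61628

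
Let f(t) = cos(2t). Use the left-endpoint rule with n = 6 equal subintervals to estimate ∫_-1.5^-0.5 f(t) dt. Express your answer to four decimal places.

Δt = (-0.5 − (-1.5))/6 = 1/6.
Left endpoints: -1.5, -4/3, -7/6, -1, -5/6, -2/3.
f(-1.5) ≈ -0.9900, f(-4/3) ≈ -0.8893, f(-7/6) ≈ -0.6908, f(-1) ≈ -0.4161, f(-5/6) ≈ -0.0957, f(-2/3) ≈ 0.2352.
Sum = Δt · [f(-1.5) + f(-4/3) + f(-7/6) + ...].
Sum ≈ -0.4745.

-0.4745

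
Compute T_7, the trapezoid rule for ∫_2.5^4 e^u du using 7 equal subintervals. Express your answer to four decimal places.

42.5778

Δu = (4 − 2.5)/7 = 3/14.
f(2.5) ≈ 12.1825, f(19/7) ≈ 15.0938, f(41/14) ≈ 18.7009, f(22/7) ≈ 23.1700, f(47/14) ≈ 28.7071, f(25/7) ≈ 35.5674, f(53/14) ≈ 44.0671, f(4) ≈ 54.5982.
T_7 = (Δu/2)·[f(u_0) + 2f(u_1) + ... + 2f(u_{6}) + f(u_7)].
Sum ≈ 42.5778.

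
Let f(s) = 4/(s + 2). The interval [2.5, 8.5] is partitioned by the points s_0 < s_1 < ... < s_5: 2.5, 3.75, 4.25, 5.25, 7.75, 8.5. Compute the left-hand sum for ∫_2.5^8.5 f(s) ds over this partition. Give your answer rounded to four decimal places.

Subinterval widths: 1.25, 0.5, 1, 2.5, 0.75.
Left endpoints: 2.5, 3.75, 4.25, 5.25, 7.75.
f(2.5) = 8/9, f(3.75) = 16/23, f(4.25) = 0.64, f(5.25) = 16/29, f(7.75) = 16/39.
Sum = Σ Δs_i · f(s_i).
Sum ≈ 3.7859.

3.7859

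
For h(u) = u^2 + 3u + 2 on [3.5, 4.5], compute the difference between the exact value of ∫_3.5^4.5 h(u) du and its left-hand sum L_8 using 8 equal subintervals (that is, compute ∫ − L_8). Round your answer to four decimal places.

Exact integral: ∫_3.5^4.5 h(u) du ≈ 30.083333.
L_8 = 29.3984375.
Error ≈ 30.083333 − 29.3984375 ≈ 0.6849.

0.6849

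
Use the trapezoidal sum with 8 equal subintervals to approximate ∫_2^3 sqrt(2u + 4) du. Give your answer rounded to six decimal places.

Δu = (3 − 2)/8 = 0.125.
f(2) ≈ 2.828427, f(2.125) ≈ 2.872281, f(2.25) ≈ 2.915476, f(2.375) ≈ 2.958040, f(2.5) ≈ 3.000000, f(2.625) ≈ 3.041381, f(2.75) ≈ 3.082207, f(2.875) ≈ 3.122499, f(3) ≈ 3.162278.
T_8 = (Δu/2)·[f(u_0) + 2f(u_1) + ... + 2f(u_{7}) + f(u_8)].
Sum ≈ 2.998405.

2.998405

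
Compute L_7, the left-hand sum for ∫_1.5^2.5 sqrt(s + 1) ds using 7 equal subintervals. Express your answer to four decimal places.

1.7093

Δs = (2.5 − 1.5)/7 = 1/7.
Left endpoints: 1.5, 23/14, 25/14, 27/14, 29/14, 31/14, 33/14.
f(1.5) ≈ 1.5811, f(23/14) ≈ 1.6257, f(25/14) ≈ 1.6690, f(27/14) ≈ 1.7113, f(29/14) ≈ 1.7525, f(31/14) ≈ 1.7928, f(33/14) ≈ 1.8323.
Sum = Δs · [f(1.5) + f(23/14) + f(25/14) + ...].
Sum ≈ 1.7093.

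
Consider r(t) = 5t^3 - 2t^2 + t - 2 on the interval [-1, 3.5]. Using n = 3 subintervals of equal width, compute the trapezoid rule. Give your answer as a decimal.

181.96875

Δt = (3.5 − (-1))/3 = 1.5.
r(-1) = -10, r(0.5) = -1.375, r(2) = 32, r(3.5) = 191.375.
T_3 = (Δt/2)·[r(t_0) + 2r(t_1) + 2r(t_2) + r(t_3)].
Sum = 181.96875.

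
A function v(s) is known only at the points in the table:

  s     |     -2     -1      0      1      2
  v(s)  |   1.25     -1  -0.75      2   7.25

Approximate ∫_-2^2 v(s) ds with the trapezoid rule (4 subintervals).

4.5

Δs = 1.
T_4 = (1/2)·[1.25 + 2·(-1) + 2·(-0.75) + 2·2 + 7.25] = 4.5.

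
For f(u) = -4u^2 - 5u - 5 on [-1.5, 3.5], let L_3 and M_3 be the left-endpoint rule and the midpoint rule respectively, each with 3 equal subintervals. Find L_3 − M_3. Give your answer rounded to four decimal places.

L_3 ≈ -66.759259.
M_3 ≈ -107.037037.
L_3 − M_3 ≈ 40.2778.

40.2778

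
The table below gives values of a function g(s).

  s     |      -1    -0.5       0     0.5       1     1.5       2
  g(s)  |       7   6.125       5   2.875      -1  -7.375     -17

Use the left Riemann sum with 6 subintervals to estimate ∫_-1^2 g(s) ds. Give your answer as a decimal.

6.3125

Δs = 0.5.
Sum = 0.5·[7 + 6.125 + 5 + 2.875 + (-1) + (-7.375)] = 6.3125.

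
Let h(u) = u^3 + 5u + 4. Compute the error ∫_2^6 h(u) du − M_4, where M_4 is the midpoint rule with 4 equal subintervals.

Exact integral: ∫_2^6 h(u) du = 416.
M_4 = 412.
Error = 416 − 412 = 4.

4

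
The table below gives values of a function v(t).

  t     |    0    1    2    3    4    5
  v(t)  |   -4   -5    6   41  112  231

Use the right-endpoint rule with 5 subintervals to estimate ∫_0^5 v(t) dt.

385

Δt = 1.
Sum = 1·[(-5) + 6 + 41 + 112 + 231] = 385.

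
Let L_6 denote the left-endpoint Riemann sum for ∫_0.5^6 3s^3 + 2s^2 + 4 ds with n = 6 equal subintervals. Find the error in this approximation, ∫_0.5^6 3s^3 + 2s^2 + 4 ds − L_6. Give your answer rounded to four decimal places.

305.5285

Exact integral: ∫_0.5^6 f(s) ds ≈ 1137.869792.
L_6 ≈ 832.341291.
Error ≈ 1137.869792 − 832.341291 ≈ 305.5285.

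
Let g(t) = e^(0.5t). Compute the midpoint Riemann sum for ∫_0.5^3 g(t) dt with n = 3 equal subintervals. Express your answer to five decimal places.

6.34930

Δt = (3 − 0.5)/3 = 5/6.
Midpoints: 11/12, 1.75, 31/12.
g(11/12) ≈ 1.58144, g(1.75) ≈ 2.39888, g(31/12) ≈ 3.63885.
Sum = Δt · [g(11/12) + g(1.75) + g(31/12)].
Sum ≈ 6.34930.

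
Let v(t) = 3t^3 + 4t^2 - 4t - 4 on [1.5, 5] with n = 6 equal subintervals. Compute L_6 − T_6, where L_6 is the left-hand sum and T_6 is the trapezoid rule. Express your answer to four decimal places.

-128.8802

L_6 ≈ 445.339554.
T_6 ≈ 574.219763.
L_6 − T_6 ≈ -128.8802.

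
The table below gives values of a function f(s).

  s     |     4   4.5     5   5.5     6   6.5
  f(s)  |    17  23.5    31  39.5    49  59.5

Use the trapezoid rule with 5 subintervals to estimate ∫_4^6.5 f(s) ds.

90.625

Δs = 0.5.
T_5 = (0.5/2)·[17 + 2·23.5 + 2·31 + 2·39.5 + 2·49 + 59.5] = 90.625.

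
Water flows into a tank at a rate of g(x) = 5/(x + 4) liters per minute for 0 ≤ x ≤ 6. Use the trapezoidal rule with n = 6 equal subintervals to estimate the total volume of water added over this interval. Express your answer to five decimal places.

4.60317

Δx = (6 − 0)/6 = 1.
g(0) = 1.25, g(1) = 1, g(2) = 5/6, g(3) = 5/7, g(4) = 0.625, g(5) = 5/9, g(6) = 0.5.
T_6 = (Δx/2)·[g(x_0) + 2g(x_1) + ... + 2g(x_{5}) + g(x_6)].
Sum ≈ 4.60317.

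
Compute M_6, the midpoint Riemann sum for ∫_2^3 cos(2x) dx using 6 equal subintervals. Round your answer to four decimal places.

Δx = (3 − 2)/6 = 1/6.
Midpoints: 25/12, 2.25, 29/12, 31/12, 2.75, 35/12.
f(25/12) ≈ -0.5190, f(2.25) ≈ -0.2108, f(29/12) ≈ 0.1206, f(31/12) ≈ 0.4388, f(2.75) ≈ 0.7087, f(35/12) ≈ 0.9005.
Sum = Δx · [f(25/12) + f(2.25) + f(29/12) + ...].
Sum ≈ 0.2398.

0.2398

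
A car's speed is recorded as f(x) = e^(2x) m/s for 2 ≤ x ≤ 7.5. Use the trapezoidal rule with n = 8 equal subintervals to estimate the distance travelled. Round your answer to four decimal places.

Δx = (7.5 − 2)/8 = 0.6875.
f(2) ≈ 54.5982, f(2.6875) ≈ 215.9399, f(3.375) ≈ 854.0588, f(4.0625) ≈ 3377.8679, f(4.75) ≈ 13359.7268, f(5.4375) ≈ 52838.7446, f(6.125) ≈ 208981.2889, f(6.8125) ≈ 826537.0311, f(7.5) ≈ 3269017.3725.
T_8 = (Δx/2)·[f(x_0) + 2f(x_1) + ... + 2f(x_{7}) + f(x_8)].
Sum ≈ 1884231.6923.

1884231.6923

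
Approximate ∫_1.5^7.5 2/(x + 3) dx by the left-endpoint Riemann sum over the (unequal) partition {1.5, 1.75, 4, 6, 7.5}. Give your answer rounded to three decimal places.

1.963

Subinterval widths: 0.25, 2.25, 2, 1.5.
Left endpoints: 1.5, 1.75, 4, 6.
f(1.5) = 4/9, f(1.75) = 8/19, f(4) = 2/7, f(6) = 2/9.
Sum = Σ Δx_i · f(x_i).
Sum ≈ 1.963.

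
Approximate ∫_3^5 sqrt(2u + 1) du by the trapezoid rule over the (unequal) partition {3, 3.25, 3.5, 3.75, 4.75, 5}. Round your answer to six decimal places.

5.984461

Subinterval widths: 0.25, 0.25, 0.25, 1, 0.25.
f(3) ≈ 2.645751, f(3.25) ≈ 2.738613, f(3.5) ≈ 2.828427, f(3.75) ≈ 2.915476, f(4.75) ≈ 3.240370, f(5) ≈ 3.316625.
On each subinterval the trapezoid contributes (Δu_i/2)·[f(u_{i-1}) + f(u_i)].
Sum ≈ 5.984461.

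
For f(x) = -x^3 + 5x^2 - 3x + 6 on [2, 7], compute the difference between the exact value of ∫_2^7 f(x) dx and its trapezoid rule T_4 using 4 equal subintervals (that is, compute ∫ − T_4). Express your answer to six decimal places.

Exact integral: ∫_2^7 f(x) dx ≈ -75.41666667.
T_4 = -86.484375.
Error ≈ -75.41666667 − (-86.484375) ≈ 11.067708.

11.067708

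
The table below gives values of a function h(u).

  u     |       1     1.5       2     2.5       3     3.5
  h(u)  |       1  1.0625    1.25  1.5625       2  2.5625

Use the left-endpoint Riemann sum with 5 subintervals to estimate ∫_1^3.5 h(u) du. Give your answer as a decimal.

3.4375

Δu = 0.5.
Sum = 0.5·[1 + 1.0625 + 1.25 + 1.5625 + 2] = 3.4375.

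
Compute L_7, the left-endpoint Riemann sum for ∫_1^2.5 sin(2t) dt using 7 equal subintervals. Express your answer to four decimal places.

Δt = (2.5 − 1)/7 = 3/14.
Left endpoints: 1, 17/14, 10/7, 23/14, 13/7, 29/14, 16/7.
f(1) ≈ 0.9093, f(17/14) ≈ 0.6541, f(10/7) ≈ 0.2806, f(23/14) ≈ -0.1436, f(13/7) ≈ -0.5419, f(29/14) ≈ -0.8422, f(16/7) ≈ -0.9901.
Sum = Δt · [f(1) + f(17/14) + f(10/7) + ...].
Sum ≈ -0.1444.

-0.1444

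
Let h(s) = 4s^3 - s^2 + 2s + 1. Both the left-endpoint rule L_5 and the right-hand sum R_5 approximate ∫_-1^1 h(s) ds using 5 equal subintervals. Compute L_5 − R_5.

L_5 = -1.12.
R_5 = 3.68.
L_5 − R_5 = -4.8.

-4.8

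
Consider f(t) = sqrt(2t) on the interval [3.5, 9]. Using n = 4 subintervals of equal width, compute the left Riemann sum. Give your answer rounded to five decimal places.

Δt = (9 − 3.5)/4 = 1.375.
Left endpoints: 3.5, 4.875, 6.25, 7.625.
f(3.5) ≈ 2.64575, f(4.875) ≈ 3.12250, f(6.25) ≈ 3.53553, f(7.625) ≈ 3.90512.
Sum = Δt · [f(3.5) + f(4.875) + f(6.25) + f(7.625)].
Sum ≈ 18.16225.

18.16225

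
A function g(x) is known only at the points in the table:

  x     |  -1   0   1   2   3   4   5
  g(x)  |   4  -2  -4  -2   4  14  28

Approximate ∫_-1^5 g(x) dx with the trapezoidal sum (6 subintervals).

Δx = 1.
T_6 = (1/2)·[4 + 2·(-2) + 2·(-4) + 2·(-2) + 2·4 + 2·14 + 28] = 26.

26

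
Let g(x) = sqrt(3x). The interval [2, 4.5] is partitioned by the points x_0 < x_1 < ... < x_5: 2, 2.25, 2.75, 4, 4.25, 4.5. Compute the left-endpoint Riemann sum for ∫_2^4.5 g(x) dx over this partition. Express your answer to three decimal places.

7.260

Subinterval widths: 0.25, 0.5, 1.25, 0.25, 0.25.
Left endpoints: 2, 2.25, 2.75, 4, 4.25.
g(2) ≈ 2.449, g(2.25) ≈ 2.598, g(2.75) ≈ 2.872, g(4) ≈ 3.464, g(4.25) ≈ 3.571.
Sum = Σ Δx_i · g(x_i).
Sum ≈ 7.260.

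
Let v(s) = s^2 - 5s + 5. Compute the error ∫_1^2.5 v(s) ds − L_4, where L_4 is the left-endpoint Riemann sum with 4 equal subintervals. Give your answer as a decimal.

-0.45703125

Exact integral: ∫_1^2.5 v(s) ds = -0.75.
L_4 = -0.29296875.
Error = -0.75 − (-0.29296875) = -0.45703125.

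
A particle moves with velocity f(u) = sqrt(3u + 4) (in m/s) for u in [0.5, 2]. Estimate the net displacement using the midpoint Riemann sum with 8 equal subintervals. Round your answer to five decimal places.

4.16116

Δu = (2 − 0.5)/8 = 0.1875.
Midpoints: 0.59375, 0.78125, 0.96875, 1.15625, 1.34375, 1.53125, 1.71875, 1.90625.
f(0.59375) ≈ 2.40442, f(0.78125) ≈ 2.51868, f(0.96875) ≈ 2.62797, f(1.15625) ≈ 2.73290, f(1.34375) ≈ 2.83395, f(1.53125) ≈ 2.93151, f(1.71875) ≈ 3.02593, f(1.90625) ≈ 3.11749.
Sum = Δu · [f(0.59375) + f(0.78125) + f(0.96875) + ...].
Sum ≈ 4.16116.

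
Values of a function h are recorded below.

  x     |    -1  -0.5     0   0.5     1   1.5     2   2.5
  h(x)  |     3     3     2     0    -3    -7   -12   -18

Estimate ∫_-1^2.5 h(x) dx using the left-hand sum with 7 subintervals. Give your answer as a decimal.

Δx = 0.5.
Sum = 0.5·[3 + 3 + 2 + 0 + (-3) + (-7) + (-12)] = -7.

-7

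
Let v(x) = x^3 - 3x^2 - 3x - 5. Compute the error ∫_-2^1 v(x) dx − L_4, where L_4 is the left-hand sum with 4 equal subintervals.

Exact integral: ∫_-2^1 v(x) dx = -23.25.
L_4 = -27.890625.
Error = -23.25 − (-27.890625) = 4.640625.

4.640625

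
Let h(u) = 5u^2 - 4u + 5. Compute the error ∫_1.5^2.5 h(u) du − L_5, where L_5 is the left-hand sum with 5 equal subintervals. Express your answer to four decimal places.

Exact integral: ∫_1.5^2.5 h(u) du ≈ 17.416667.
L_5 = 15.85.
Error ≈ 17.416667 − 15.85 ≈ 1.5667.

1.5667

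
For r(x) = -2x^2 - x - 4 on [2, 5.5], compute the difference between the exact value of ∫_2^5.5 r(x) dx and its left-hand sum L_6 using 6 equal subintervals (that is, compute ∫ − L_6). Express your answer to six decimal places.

-15.936343

Exact integral: ∫_2^5.5 r(x) dx ≈ -132.70833333.
L_6 ≈ -116.77199074.
Error ≈ -132.70833333 − (-116.77199074) ≈ -15.936343.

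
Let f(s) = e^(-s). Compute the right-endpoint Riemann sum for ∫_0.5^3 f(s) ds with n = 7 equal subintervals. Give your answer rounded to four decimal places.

0.4632

Δs = (3 − 0.5)/7 = 5/14.
Right endpoints: 6/7, 17/14, 11/7, 27/14, 16/7, 37/14, 3.
f(6/7) ≈ 0.4244, f(17/14) ≈ 0.2969, f(11/7) ≈ 0.2077, f(27/14) ≈ 0.1454, f(16/7) ≈ 0.1017, f(37/14) ≈ 0.0712, f(3) ≈ 0.0498.
Sum = Δs · [f(6/7) + f(17/14) + f(11/7) + ...].
Sum ≈ 0.4632.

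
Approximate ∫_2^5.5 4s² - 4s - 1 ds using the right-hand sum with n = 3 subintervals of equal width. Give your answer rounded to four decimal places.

Δs = (5.5 − 2)/3 = 7/6.
Right endpoints: 19/6, 13/3, 5.5.
f(19/6) = 238/9, f(13/3) = 511/9, f(5.5) = 98.
Sum = Δs · [f(19/6) + f(13/3) + f(5.5)].
Sum ≈ 211.4259.

211.4259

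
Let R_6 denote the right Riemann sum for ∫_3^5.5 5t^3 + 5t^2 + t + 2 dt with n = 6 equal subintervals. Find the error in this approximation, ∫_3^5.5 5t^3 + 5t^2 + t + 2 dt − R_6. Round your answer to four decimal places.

-172.8118

Exact integral: ∫_3^5.5 f(t) dt ≈ 1290.494792.
R_6 ≈ 1463.306568.
Error ≈ 1290.494792 − 1463.306568 ≈ -172.8118.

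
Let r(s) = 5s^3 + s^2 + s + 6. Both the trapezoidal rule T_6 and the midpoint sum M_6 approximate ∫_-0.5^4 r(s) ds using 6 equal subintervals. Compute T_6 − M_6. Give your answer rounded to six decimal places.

T_6 = 387.66796875.
M_6 ≈ 370.42382812.
T_6 − M_6 ≈ 17.244141.

17.244141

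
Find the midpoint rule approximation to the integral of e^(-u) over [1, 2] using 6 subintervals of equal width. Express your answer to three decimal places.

Δu = (2 − 1)/6 = 1/6.
Midpoints: 13/12, 1.25, 17/12, 19/12, 1.75, 23/12.
f(13/12) ≈ 0.338, f(1.25) ≈ 0.287, f(17/12) ≈ 0.243, f(19/12) ≈ 0.205, f(1.75) ≈ 0.174, f(23/12) ≈ 0.147.
Sum = Δu · [f(13/12) + f(1.25) + f(17/12) + ...].
Sum ≈ 0.232.

0.232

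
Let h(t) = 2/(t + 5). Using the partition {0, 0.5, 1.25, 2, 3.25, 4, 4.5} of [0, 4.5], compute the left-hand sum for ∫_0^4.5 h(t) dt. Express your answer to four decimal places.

1.3628

Subinterval widths: 0.5, 0.75, 0.75, 1.25, 0.75, 0.5.
Left endpoints: 0, 0.5, 1.25, 2, 3.25, 4.
h(0) = 0.4, h(0.5) = 4/11, h(1.25) = 0.32, h(2) = 2/7, h(3.25) = 8/33, h(4) = 2/9.
Sum = Σ Δt_i · h(t_i).
Sum ≈ 1.3628.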